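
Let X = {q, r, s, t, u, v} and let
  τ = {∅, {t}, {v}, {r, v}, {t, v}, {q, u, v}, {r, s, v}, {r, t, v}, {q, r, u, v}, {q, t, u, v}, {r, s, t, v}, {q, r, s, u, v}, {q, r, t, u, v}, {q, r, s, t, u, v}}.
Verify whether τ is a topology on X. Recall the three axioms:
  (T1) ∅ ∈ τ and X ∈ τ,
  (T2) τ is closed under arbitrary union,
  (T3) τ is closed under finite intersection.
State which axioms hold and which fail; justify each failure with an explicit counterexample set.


τ IS a topology on X.

Axiom (T1): ∅ ∈ τ? Yes; X ∈ τ? Yes.
Axiom (T2/T3): check pairwise unions and intersections of members of τ.
All pairwise intersections and unions checked — each lies in τ. Therefore τ satisfies (T1), (T2), (T3): it IS a topology on X.


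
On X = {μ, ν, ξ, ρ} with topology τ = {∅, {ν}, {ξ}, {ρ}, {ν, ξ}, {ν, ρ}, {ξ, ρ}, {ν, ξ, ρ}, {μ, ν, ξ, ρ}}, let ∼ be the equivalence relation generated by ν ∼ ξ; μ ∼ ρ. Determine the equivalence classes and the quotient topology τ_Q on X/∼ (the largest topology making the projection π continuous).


X/∼ = {[μ=ρ], [ν=ξ]}; |τ_Q| = 3.

Equivalence classes: [μ=ρ], [ν=ξ].
Quotient map π: X → X/∼ sends μ ↦ [μ=ρ], ν ↦ [ν=ξ], ξ ↦ [ν=ξ], ρ ↦ [μ=ρ].
For each subset V ⊆ X/∼, compute π^{-1}(V) ⊆ X and check whether π^{-1}(V) ∈ τ. V is open in τ_Q iff π^{-1}(V) ∈ τ.
  V = {}: π^{-1}(V) = ∅ ∈ τ ✓.
  V = {[μ=ρ]}: π^{-1}(V) = {μ, ρ} ∉ τ ✗.
  V = {[ν=ξ]}: π^{-1}(V) = {ν, ξ} ∈ τ ✓.
  V = {[μ=ρ], [ν=ξ]}: π^{-1}(V) = {μ, ν, ξ, ρ} ∈ τ ✓.
Open sets in the quotient: τ_Q = {{}, {[ν=ξ]}, {[μ=ρ], [ν=ξ]}} (3 elements).


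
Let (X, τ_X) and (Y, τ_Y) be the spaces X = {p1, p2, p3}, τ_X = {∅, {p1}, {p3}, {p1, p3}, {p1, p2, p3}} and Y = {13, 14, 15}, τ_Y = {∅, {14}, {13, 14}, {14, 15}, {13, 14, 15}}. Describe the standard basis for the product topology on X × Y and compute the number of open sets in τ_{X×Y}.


Basis B = {∅ × ∅, {p1} × {14}, {p3} × {14}, {p1} × {13, 14}, {p1} × {14, 15}, {p1, p3} × {14}, {p3} × {13, 14}, {p3} × {14, 15}, {p1} × {13, 14, 15}, {p1, p2, p3} × {14}, {p3} × {13, 14, 15}, {p1, p3} × {13, 14}, {p1, p3} × {14, 15}, {p1, p3} × {13, 14, 15}, {p1, p2, p3} × {13, 14}, {p1, p2, p3} × {14, 15}, {p1, p2, p3} × {13, 14, 15}}; |τ_{X×Y}| = 50.

Enumerate products U × V with U ∈ τ_X, V ∈ τ_Y (deduplicated):
  ∅ × ∅ = {} (∅)
  {p1} × {14} = {(p1,14)}
  {p3} × {14} = {(p3,14)}
  {p1} × {13, 14} = {(p1,13), (p1,14)}
  {p1} × {14, 15} = {(p1,14), (p1,15)}
  {p1, p3} × {14} = {(p1,14), (p3,14)}
  {p3} × {13, 14} = {(p3,13), (p3,14)}
  {p3} × {14, 15} = {(p3,14), (p3,15)}
  {p1} × {13, 14, 15} = {(p1,13), (p1,14), (p1,15)}
  {p1, p2, p3} × {14} = {(p1,14), (p2,14), (p3,14)}
  {p3} × {13, 14, 15} = {(p3,13), (p3,14), (p3,15)}
  {p1, p3} × {13, 14} = {(p1,13), (p1,14), (p3,13), (p3,14)}
  {p1, p3} × {14, 15} = {(p1,14), (p1,15), (p3,14), (p3,15)}
  {p1, p3} × {13, 14, 15} = {(p1,13), (p1,14), (p1,15), (p3,13), (p3,14), (p3,15)}
  {p1, p2, p3} × {13, 14} = {(p1,13), (p1,14), (p2,13), (p2,14), (p3,13), (p3,14)}
  {p1, p2, p3} × {14, 15} = {(p1,14), (p1,15), (p2,14), (p2,15), (p3,14), (p3,15)}
  {p1, p2, p3} × {13, 14, 15} = {(p1,13), (p1,14), (p1,15), (p2,13), (p2,14), (p2,15), (p3,13), (p3,14), (p3,15)}
These 17 distinct sets form the basis B.
Close under arbitrary unions to get τ_{X×Y}; counting gives |τ_{X×Y}| = 50.


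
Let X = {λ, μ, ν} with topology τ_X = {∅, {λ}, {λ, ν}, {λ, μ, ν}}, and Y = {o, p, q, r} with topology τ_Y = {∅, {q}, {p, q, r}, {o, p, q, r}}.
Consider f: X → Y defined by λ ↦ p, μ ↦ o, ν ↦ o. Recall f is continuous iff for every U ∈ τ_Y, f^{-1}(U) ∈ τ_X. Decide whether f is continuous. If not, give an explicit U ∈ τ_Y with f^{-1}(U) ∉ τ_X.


f IS continuous.

Compute f^{-1}(U) for each U ∈ τ_Y:
  U = ∅: f^{-1}(U) = ∅ ∈ τ_X ✓.
  U = {q}: f^{-1}(U) = ∅ ∈ τ_X ✓.
  U = {p, q, r}: f^{-1}(U) = {λ} ∈ τ_X ✓.
  U = {o, p, q, r}: f^{-1}(U) = {λ, μ, ν} ∈ τ_X ✓.
Every preimage lies in τ_X, so f IS continuous.


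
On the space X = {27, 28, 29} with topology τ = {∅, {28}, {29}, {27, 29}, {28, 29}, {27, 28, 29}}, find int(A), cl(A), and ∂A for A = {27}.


int(A) = ∅, cl(A) = {27}, ∂A = {27}.

Closed sets in (X, τ) are complements of opens:
  closed(X, τ) = {∅, {27}, {28}, {27, 28}, {27, 29}, {27, 28, 29}}.
int(A) = ⋃ {U ∈ τ : U ⊆ A}. Opens contained in A: ∅.
Taking the union of these: int(A) = ∅.
cl(A) = ⋂ {C closed : A ⊆ C}. Closed sets containing A: {27}, {27, 28}, {27, 29}, {27, 28, 29}.
Intersecting these: cl(A) = {27}.
∂A = cl(A) ∖ int(A) = {27} ∖ ∅ = {27}.


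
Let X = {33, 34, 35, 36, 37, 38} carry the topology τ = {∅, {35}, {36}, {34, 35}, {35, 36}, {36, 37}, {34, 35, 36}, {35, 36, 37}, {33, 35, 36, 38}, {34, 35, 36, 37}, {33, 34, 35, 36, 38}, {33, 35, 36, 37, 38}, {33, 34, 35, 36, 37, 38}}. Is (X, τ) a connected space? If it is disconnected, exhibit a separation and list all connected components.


(X, τ) is connected.

Find clopen sets (U ∈ τ with X ∖ U ∈ τ):
  U = ∅, X ∖ U = {33, 34, 35, 36, 37, 38} — both open, so U is clopen.
  U = {33, 34, 35, 36, 37, 38}, X ∖ U = ∅ — both open, so U is clopen.
Only trivial clopens (∅ and X) exist, so (X, τ) is connected.
Compute connected components by grouping points that agree on all clopens:
  component: {33, 34, 35, 36, 37, 38}


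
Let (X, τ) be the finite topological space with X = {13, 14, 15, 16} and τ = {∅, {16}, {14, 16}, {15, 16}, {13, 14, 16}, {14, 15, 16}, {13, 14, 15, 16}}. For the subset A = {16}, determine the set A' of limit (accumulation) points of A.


A' = {13, 14, 15}

For each x ∈ X, list the open sets U ∈ τ with x ∈ U, then check whether U ∩ (A ∖ {x}) ≠ ∅ for every such U.
  x = 13: opens ∋ x are {13, 14, 16}, {13, 14, 15, 16}; each meets A ∖ {13}, so x IS a limit point.
  x = 14: opens ∋ x are {14, 16}, {13, 14, 16}, {14, 15, 16}, {13, 14, 15, 16}; each meets A ∖ {14}, so x IS a limit point.
  x = 15: opens ∋ x are {15, 16}, {14, 15, 16}, {13, 14, 15, 16}; each meets A ∖ {15}, so x IS a limit point.
  x = 16: open {16} ∋ x has {16} ∩ (A ∖ {16}) = ∅, so x is NOT a limit point.
Collecting: A' = {13, 14, 15}.


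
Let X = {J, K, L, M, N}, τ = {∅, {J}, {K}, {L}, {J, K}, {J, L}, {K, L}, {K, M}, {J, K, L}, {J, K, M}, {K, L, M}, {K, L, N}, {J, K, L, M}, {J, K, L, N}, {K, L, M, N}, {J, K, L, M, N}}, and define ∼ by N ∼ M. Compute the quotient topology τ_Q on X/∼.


X/∼ = {[J], [K], [L], [M=N]}; |τ_Q| = 10.

Equivalence classes: [J], [K], [L], [M=N].
Quotient map π: X → X/∼ sends J ↦ [J], K ↦ [K], L ↦ [L], M ↦ [M=N], N ↦ [M=N].
For each subset V ⊆ X/∼, compute π^{-1}(V) ⊆ X and check whether π^{-1}(V) ∈ τ. V is open in τ_Q iff π^{-1}(V) ∈ τ.
  V = {}: π^{-1}(V) = ∅ ∈ τ ✓.
  V = {[J]}: π^{-1}(V) = {J} ∈ τ ✓.
  V = {[K]}: π^{-1}(V) = {K} ∈ τ ✓.
  V = {[J], [K]}: π^{-1}(V) = {J, K} ∈ τ ✓.
  V = {[L]}: π^{-1}(V) = {L} ∈ τ ✓.
  V = {[J], [L]}: π^{-1}(V) = {J, L} ∈ τ ✓.
  V = {[K], [L]}: π^{-1}(V) = {K, L} ∈ τ ✓.
  V = {[J], [K], [L]}: π^{-1}(V) = {J, K, L} ∈ τ ✓.
  V = {[M=N]}: π^{-1}(V) = {M, N} ∉ τ ✗.
  V = {[J], [M=N]}: π^{-1}(V) = {J, M, N} ∉ τ ✗.
  V = {[K], [M=N]}: π^{-1}(V) = {K, M, N} ∉ τ ✗.
  V = {[J], [K], [M=N]}: π^{-1}(V) = {J, K, M, N} ∉ τ ✗.
  V = {[L], [M=N]}: π^{-1}(V) = {L, M, N} ∉ τ ✗.
  V = {[J], [L], [M=N]}: π^{-1}(V) = {J, L, M, N} ∉ τ ✗.
  V = {[K], [L], [M=N]}: π^{-1}(V) = {K, L, M, N} ∈ τ ✓.
  V = {[J], [K], [L], [M=N]}: π^{-1}(V) = {J, K, L, M, N} ∈ τ ✓.
Open sets in the quotient: τ_Q = {{}, {[J]}, {[K]}, {[J], [K]}, {[L]}, {[J], [L]}, {[K], [L]}, {[J], [K], [L]}, {[K], [L], [M=N]}, {[J], [K], [L], [M=N]}} (10 elements).


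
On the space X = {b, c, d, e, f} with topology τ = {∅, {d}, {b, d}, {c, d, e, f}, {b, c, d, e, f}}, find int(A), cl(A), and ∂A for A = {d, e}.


int(A) = {d}, cl(A) = {b, c, d, e, f}, ∂A = {b, c, e, f}.

Closed sets in (X, τ) are complements of opens:
  closed(X, τ) = {∅, {b}, {c, e, f}, {b, c, e, f}, {b, c, d, e, f}}.
int(A) = ⋃ {U ∈ τ : U ⊆ A}. Opens contained in A: ∅, {d}.
Taking the union of these: int(A) = {d}.
cl(A) = ⋂ {C closed : A ⊆ C}. Closed sets containing A: {b, c, d, e, f}.
Intersecting these: cl(A) = {b, c, d, e, f}.
∂A = cl(A) ∖ int(A) = {b, c, d, e, f} ∖ {d} = {b, c, e, f}.


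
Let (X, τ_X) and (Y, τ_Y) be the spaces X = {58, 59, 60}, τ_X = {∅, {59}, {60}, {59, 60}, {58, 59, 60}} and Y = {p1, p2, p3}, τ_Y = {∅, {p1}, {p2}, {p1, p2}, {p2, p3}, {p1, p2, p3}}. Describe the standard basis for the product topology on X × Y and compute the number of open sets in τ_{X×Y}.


Basis B = {∅ × ∅, {59} × {p1}, {59} × {p2}, {60} × {p1}, {60} × {p2}, {59} × {p1, p2}, {59, 60} × {p1}, {59} × {p2, p3}, {59, 60} × {p2}, {60} × {p1, p2}, {60} × {p2, p3}, {58, 59, 60} × {p1}, {58, 59, 60} × {p2}, {59} × {p1, p2, p3}, {60} × {p1, p2, p3}, {59, 60} × {p1, p2}, {59, 60} × {p2, p3}, {58, 59, 60} × {p1, p2}, {58, 59, 60} × {p2, p3}, {59, 60} × {p1, p2, p3}, {58, 59, 60} × {p1, p2, p3}}; |τ_{X×Y}| = 70.

Enumerate products U × V with U ∈ τ_X, V ∈ τ_Y (deduplicated):
  ∅ × ∅ = {} (∅)
  {59} × {p1} = {(59,p1)}
  {59} × {p2} = {(59,p2)}
  {60} × {p1} = {(60,p1)}
  {60} × {p2} = {(60,p2)}
  {59} × {p1, p2} = {(59,p1), (59,p2)}
  {59, 60} × {p1} = {(59,p1), (60,p1)}
  {59} × {p2, p3} = {(59,p2), (59,p3)}
  {59, 60} × {p2} = {(59,p2), (60,p2)}
  {60} × {p1, p2} = {(60,p1), (60,p2)}
  {60} × {p2, p3} = {(60,p2), (60,p3)}
  {58, 59, 60} × {p1} = {(58,p1), (59,p1), (60,p1)}
  {58, 59, 60} × {p2} = {(58,p2), (59,p2), (60,p2)}
  {59} × {p1, p2, p3} = {(59,p1), (59,p2), (59,p3)}
  {60} × {p1, p2, p3} = {(60,p1), (60,p2), (60,p3)}
  {59, 60} × {p1, p2} = {(59,p1), (59,p2), (60,p1), (60,p2)}
  {59, 60} × {p2, p3} = {(59,p2), (59,p3), (60,p2), (60,p3)}
  {58, 59, 60} × {p1, p2} = {(58,p1), (58,p2), (59,p1), (59,p2), (60,p1), (60,p2)}
  {58, 59, 60} × {p2, p3} = {(58,p2), (58,p3), (59,p2), (59,p3), (60,p2), (60,p3)}
  {59, 60} × {p1, p2, p3} = {(59,p1), (59,p2), (59,p3), (60,p1), (60,p2), (60,p3)}
  {58, 59, 60} × {p1, p2, p3} = {(58,p1), (58,p2), (58,p3), (59,p1), (59,p2), (59,p3), (60,p1), (60,p2), (60,p3)}
These 21 distinct sets form the basis B.
Close under arbitrary unions to get τ_{X×Y}; counting gives |τ_{X×Y}| = 70.


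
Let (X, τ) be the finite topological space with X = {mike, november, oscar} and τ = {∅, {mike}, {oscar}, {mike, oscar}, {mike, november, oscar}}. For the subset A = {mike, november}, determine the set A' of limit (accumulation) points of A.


A' = {november}

For each x ∈ X, list the open sets U ∈ τ with x ∈ U, then check whether U ∩ (A ∖ {x}) ≠ ∅ for every such U.
  x = mike: open {mike} ∋ x has {mike} ∩ (A ∖ {mike}) = ∅, so x is NOT a limit point.
  x = november: opens ∋ x are {mike, november, oscar}; each meets A ∖ {november}, so x IS a limit point.
  x = oscar: open {oscar} ∋ x has {oscar} ∩ (A ∖ {oscar}) = ∅, so x is NOT a limit point.
Collecting: A' = {november}.


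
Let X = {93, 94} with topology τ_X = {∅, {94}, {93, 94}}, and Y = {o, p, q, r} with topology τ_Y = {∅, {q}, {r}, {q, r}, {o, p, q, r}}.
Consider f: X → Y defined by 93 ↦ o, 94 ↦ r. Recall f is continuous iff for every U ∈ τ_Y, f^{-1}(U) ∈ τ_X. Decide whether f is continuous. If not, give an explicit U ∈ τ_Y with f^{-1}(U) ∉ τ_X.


f IS continuous.

Compute f^{-1}(U) for each U ∈ τ_Y:
  U = ∅: f^{-1}(U) = ∅ ∈ τ_X ✓.
  U = {q}: f^{-1}(U) = ∅ ∈ τ_X ✓.
  U = {r}: f^{-1}(U) = {94} ∈ τ_X ✓.
  U = {q, r}: f^{-1}(U) = {94} ∈ τ_X ✓.
  U = {o, p, q, r}: f^{-1}(U) = {93, 94} ∈ τ_X ✓.
Every preimage lies in τ_X, so f IS continuous.


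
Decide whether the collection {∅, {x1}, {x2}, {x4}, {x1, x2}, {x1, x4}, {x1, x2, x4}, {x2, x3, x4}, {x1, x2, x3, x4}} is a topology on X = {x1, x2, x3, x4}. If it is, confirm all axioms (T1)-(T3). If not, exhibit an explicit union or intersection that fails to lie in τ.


τ is NOT a topology on X.

Axiom (T1): ∅ ∈ τ? Yes; X ∈ τ? Yes.
Axiom (T2/T3): check pairwise unions and intersections of members of τ.
Counterexample for (T2): {x2} ∪ {x4} = {x2, x4} ∉ τ. Therefore τ is NOT a topology.


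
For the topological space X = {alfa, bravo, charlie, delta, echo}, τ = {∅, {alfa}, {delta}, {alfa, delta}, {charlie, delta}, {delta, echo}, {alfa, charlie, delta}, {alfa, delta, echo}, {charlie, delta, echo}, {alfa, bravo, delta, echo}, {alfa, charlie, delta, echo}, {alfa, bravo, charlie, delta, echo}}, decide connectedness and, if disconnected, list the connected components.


(X, τ) is connected.

Find clopen sets (U ∈ τ with X ∖ U ∈ τ):
  U = ∅, X ∖ U = {alfa, bravo, charlie, delta, echo} — both open, so U is clopen.
  U = {alfa, bravo, charlie, delta, echo}, X ∖ U = ∅ — both open, so U is clopen.
Only trivial clopens (∅ and X) exist, so (X, τ) is connected.
Compute connected components by grouping points that agree on all clopens:
  component: {alfa, bravo, charlie, delta, echo}


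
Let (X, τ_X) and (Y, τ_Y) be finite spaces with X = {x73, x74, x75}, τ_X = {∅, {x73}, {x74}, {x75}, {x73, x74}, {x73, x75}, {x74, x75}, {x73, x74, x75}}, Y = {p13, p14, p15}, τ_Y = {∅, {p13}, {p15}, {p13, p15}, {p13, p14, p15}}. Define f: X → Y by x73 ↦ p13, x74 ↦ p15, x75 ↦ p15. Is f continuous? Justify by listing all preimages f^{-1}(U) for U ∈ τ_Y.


f IS continuous.

Compute f^{-1}(U) for each U ∈ τ_Y:
  U = ∅: f^{-1}(U) = ∅ ∈ τ_X ✓.
  U = {p13}: f^{-1}(U) = {x73} ∈ τ_X ✓.
  U = {p15}: f^{-1}(U) = {x74, x75} ∈ τ_X ✓.
  U = {p13, p15}: f^{-1}(U) = {x73, x74, x75} ∈ τ_X ✓.
  U = {p13, p14, p15}: f^{-1}(U) = {x73, x74, x75} ∈ τ_X ✓.
Every preimage lies in τ_X, so f IS continuous.


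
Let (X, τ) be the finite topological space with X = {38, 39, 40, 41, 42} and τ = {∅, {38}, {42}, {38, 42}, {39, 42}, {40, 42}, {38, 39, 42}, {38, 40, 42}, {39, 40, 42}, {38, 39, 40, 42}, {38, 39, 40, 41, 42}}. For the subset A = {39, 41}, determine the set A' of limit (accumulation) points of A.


A' = {41}

For each x ∈ X, list the open sets U ∈ τ with x ∈ U, then check whether U ∩ (A ∖ {x}) ≠ ∅ for every such U.
  x = 38: open {38} ∋ x has {38} ∩ (A ∖ {38}) = ∅, so x is NOT a limit point.
  x = 39: open {39, 42} ∋ x has {39, 42} ∩ (A ∖ {39}) = ∅, so x is NOT a limit point.
  x = 40: open {40, 42} ∋ x has {40, 42} ∩ (A ∖ {40}) = ∅, so x is NOT a limit point.
  x = 41: opens ∋ x are {38, 39, 40, 41, 42}; each meets A ∖ {41}, so x IS a limit point.
  x = 42: open {42} ∋ x has {42} ∩ (A ∖ {42}) = ∅, so x is NOT a limit point.
Collecting: A' = {41}.


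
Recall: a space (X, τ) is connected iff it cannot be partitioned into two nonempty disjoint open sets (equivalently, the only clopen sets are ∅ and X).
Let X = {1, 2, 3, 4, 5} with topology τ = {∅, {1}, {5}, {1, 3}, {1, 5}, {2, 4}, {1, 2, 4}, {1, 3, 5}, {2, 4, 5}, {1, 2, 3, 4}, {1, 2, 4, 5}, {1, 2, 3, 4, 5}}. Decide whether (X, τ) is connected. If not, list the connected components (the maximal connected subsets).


(X, τ) is disconnected; components = [{5}, {1, 3}, {2, 4}].

Find clopen sets (U ∈ τ with X ∖ U ∈ τ):
  U = ∅, X ∖ U = {1, 2, 3, 4, 5} — both open, so U is clopen.
  U = {5}, X ∖ U = {1, 2, 3, 4} — both open, so U is clopen.
  U = {1, 3}, X ∖ U = {2, 4, 5} — both open, so U is clopen.
  U = {2, 4}, X ∖ U = {1, 3, 5} — both open, so U is clopen.
  U = {1, 3, 5}, X ∖ U = {2, 4} — both open, so U is clopen.
  U = {2, 4, 5}, X ∖ U = {1, 3} — both open, so U is clopen.
  U = {1, 2, 3, 4}, X ∖ U = {5} — both open, so U is clopen.
  U = {1, 2, 3, 4, 5}, X ∖ U = ∅ — both open, so U is clopen.
Nontrivial clopen(s) exist: e.g. {1, 3, 5}. So (X, τ) is disconnected.
Compute connected components by grouping points that agree on all clopens:
  component: {5}
  component: {1, 3}
  component: {2, 4}


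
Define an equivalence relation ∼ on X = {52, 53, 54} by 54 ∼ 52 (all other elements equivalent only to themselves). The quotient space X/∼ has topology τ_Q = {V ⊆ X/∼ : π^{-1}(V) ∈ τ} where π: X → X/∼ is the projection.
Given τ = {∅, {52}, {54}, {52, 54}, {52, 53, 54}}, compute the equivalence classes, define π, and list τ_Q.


X/∼ = {[52=54], [53]}; |τ_Q| = 3.

Equivalence classes: [52=54], [53].
Quotient map π: X → X/∼ sends 52 ↦ [52=54], 53 ↦ [53], 54 ↦ [52=54].
For each subset V ⊆ X/∼, compute π^{-1}(V) ⊆ X and check whether π^{-1}(V) ∈ τ. V is open in τ_Q iff π^{-1}(V) ∈ τ.
  V = {}: π^{-1}(V) = ∅ ∈ τ ✓.
  V = {[52=54]}: π^{-1}(V) = {52, 54} ∈ τ ✓.
  V = {[53]}: π^{-1}(V) = {53} ∉ τ ✗.
  V = {[52=54], [53]}: π^{-1}(V) = {52, 53, 54} ∈ τ ✓.
Open sets in the quotient: τ_Q = {{}, {[52=54]}, {[52=54], [53]}} (3 elements).


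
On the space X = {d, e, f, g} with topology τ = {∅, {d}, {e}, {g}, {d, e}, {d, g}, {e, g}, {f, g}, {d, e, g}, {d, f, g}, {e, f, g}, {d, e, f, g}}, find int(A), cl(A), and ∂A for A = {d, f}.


int(A) = {d}, cl(A) = {d, f}, ∂A = {f}.

Closed sets in (X, τ) are complements of opens:
  closed(X, τ) = {∅, {d}, {e}, {f}, {d, e}, {d, f}, {e, f}, {f, g}, {d, e, f}, {d, f, g}, {e, f, g}, {d, e, f, g}}.
int(A) = ⋃ {U ∈ τ : U ⊆ A}. Opens contained in A: ∅, {d}.
Taking the union of these: int(A) = {d}.
cl(A) = ⋂ {C closed : A ⊆ C}. Closed sets containing A: {d, f}, {d, e, f}, {d, f, g}, {d, e, f, g}.
Intersecting these: cl(A) = {d, f}.
∂A = cl(A) ∖ int(A) = {d, f} ∖ {d} = {f}.


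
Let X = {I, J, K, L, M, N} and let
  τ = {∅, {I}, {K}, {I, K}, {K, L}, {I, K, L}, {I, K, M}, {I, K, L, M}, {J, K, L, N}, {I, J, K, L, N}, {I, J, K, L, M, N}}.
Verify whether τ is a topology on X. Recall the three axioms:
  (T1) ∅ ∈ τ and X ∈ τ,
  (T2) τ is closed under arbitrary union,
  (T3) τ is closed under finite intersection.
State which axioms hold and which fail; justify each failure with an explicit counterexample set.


τ IS a topology on X.

Axiom (T1): ∅ ∈ τ? Yes; X ∈ τ? Yes.
Axiom (T2/T3): check pairwise unions and intersections of members of τ.
All pairwise intersections and unions checked — each lies in τ. Therefore τ satisfies (T1), (T2), (T3): it IS a topology on X.


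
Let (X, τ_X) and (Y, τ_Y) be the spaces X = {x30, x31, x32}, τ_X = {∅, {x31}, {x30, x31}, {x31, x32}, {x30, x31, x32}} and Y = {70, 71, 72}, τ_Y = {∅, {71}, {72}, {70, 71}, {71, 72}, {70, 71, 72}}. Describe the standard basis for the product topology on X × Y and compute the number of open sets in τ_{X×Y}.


Basis B = {∅ × ∅, {x31} × {71}, {x31} × {72}, {x30, x31} × {71}, {x30, x31} × {72}, {x31} × {70, 71}, {x31} × {71, 72}, {x31, x32} × {71}, {x31, x32} × {72}, {x30, x31, x32} × {71}, {x30, x31, x32} × {72}, {x31} × {70, 71, 72}, {x30, x31} × {70, 71}, {x30, x31} × {71, 72}, {x31, x32} × {70, 71}, {x31, x32} × {71, 72}, {x30, x31} × {70, 71, 72}, {x30, x31, x32} × {70, 71}, {x30, x31, x32} × {71, 72}, {x31, x32} × {70, 71, 72}, {x30, x31, x32} × {70, 71, 72}}; |τ_{X×Y}| = 70.

Enumerate products U × V with U ∈ τ_X, V ∈ τ_Y (deduplicated):
  ∅ × ∅ = {} (∅)
  {x31} × {71} = {(x31,71)}
  {x31} × {72} = {(x31,72)}
  {x30, x31} × {71} = {(x30,71), (x31,71)}
  {x30, x31} × {72} = {(x30,72), (x31,72)}
  {x31} × {70, 71} = {(x31,70), (x31,71)}
  {x31} × {71, 72} = {(x31,71), (x31,72)}
  {x31, x32} × {71} = {(x31,71), (x32,71)}
  {x31, x32} × {72} = {(x31,72), (x32,72)}
  {x30, x31, x32} × {71} = {(x30,71), (x31,71), (x32,71)}
  {x30, x31, x32} × {72} = {(x30,72), (x31,72), (x32,72)}
  {x31} × {70, 71, 72} = {(x31,70), (x31,71), (x31,72)}
  {x30, x31} × {70, 71} = {(x30,70), (x30,71), (x31,70), (x31,71)}
  {x30, x31} × {71, 72} = {(x30,71), (x30,72), (x31,71), (x31,72)}
  {x31, x32} × {70, 71} = {(x31,70), (x31,71), (x32,70), (x32,71)}
  {x31, x32} × {71, 72} = {(x31,71), (x31,72), (x32,71), (x32,72)}
  {x30, x31} × {70, 71, 72} = {(x30,70), (x30,71), (x30,72), (x31,70), (x31,71), (x31,72)}
  {x30, x31, x32} × {70, 71} = {(x30,70), (x30,71), (x31,70), (x31,71), (x32,70), (x32,71)}
  {x30, x31, x32} × {71, 72} = {(x30,71), (x30,72), (x31,71), (x31,72), (x32,71), (x32,72)}
  {x31, x32} × {70, 71, 72} = {(x31,70), (x31,71), (x31,72), (x32,70), (x32,71), (x32,72)}
  {x30, x31, x32} × {70, 71, 72} = {(x30,70), (x30,71), (x30,72), (x31,70), (x31,71), (x31,72), (x32,70), (x32,71), (x32,72)}
These 21 distinct sets form the basis B.
Close under arbitrary unions to get τ_{X×Y}; counting gives |τ_{X×Y}| = 70.


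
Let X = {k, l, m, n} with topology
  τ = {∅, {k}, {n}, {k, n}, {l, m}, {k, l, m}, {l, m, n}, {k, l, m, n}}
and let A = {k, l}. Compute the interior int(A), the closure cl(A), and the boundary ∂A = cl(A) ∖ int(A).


int(A) = {k}, cl(A) = {k, l, m}, ∂A = {l, m}.

Closed sets in (X, τ) are complements of opens:
  closed(X, τ) = {∅, {k}, {n}, {k, n}, {l, m}, {k, l, m}, {l, m, n}, {k, l, m, n}}.
int(A) = ⋃ {U ∈ τ : U ⊆ A}. Opens contained in A: ∅, {k}.
Taking the union of these: int(A) = {k}.
cl(A) = ⋂ {C closed : A ⊆ C}. Closed sets containing A: {k, l, m}, {k, l, m, n}.
Intersecting these: cl(A) = {k, l, m}.
∂A = cl(A) ∖ int(A) = {k, l, m} ∖ {k} = {l, m}.


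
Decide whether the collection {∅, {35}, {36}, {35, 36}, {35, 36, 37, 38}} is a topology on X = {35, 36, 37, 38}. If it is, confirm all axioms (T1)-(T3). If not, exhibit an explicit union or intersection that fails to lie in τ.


τ IS a topology on X.

Axiom (T1): ∅ ∈ τ? Yes; X ∈ τ? Yes.
Axiom (T2/T3): check pairwise unions and intersections of members of τ.
All pairwise intersections and unions checked — each lies in τ. Therefore τ satisfies (T1), (T2), (T3): it IS a topology on X.


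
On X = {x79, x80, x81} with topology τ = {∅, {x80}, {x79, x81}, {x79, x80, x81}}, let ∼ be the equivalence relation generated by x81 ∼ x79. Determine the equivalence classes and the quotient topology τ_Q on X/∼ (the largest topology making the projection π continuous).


X/∼ = {[x79=x81], [x80]}; |τ_Q| = 4.

Equivalence classes: [x79=x81], [x80].
Quotient map π: X → X/∼ sends x79 ↦ [x79=x81], x80 ↦ [x80], x81 ↦ [x79=x81].
For each subset V ⊆ X/∼, compute π^{-1}(V) ⊆ X and check whether π^{-1}(V) ∈ τ. V is open in τ_Q iff π^{-1}(V) ∈ τ.
  V = {}: π^{-1}(V) = ∅ ∈ τ ✓.
  V = {[x79=x81]}: π^{-1}(V) = {x79, x81} ∈ τ ✓.
  V = {[x80]}: π^{-1}(V) = {x80} ∈ τ ✓.
  V = {[x79=x81], [x80]}: π^{-1}(V) = {x79, x80, x81} ∈ τ ✓.
Open sets in the quotient: τ_Q = {{}, {[x79=x81]}, {[x80]}, {[x79=x81], [x80]}} (4 elements).


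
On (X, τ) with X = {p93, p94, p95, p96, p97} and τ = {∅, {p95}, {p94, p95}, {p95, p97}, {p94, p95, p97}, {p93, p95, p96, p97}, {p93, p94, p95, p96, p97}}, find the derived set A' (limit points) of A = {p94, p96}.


A' = {p93}

For each x ∈ X, list the open sets U ∈ τ with x ∈ U, then check whether U ∩ (A ∖ {x}) ≠ ∅ for every such U.
  x = p93: opens ∋ x are {p93, p95, p96, p97}, {p93, p94, p95, p96, p97}; each meets A ∖ {p93}, so x IS a limit point.
  x = p94: open {p94, p95} ∋ x has {p94, p95} ∩ (A ∖ {p94}) = ∅, so x is NOT a limit point.
  x = p95: open {p95} ∋ x has {p95} ∩ (A ∖ {p95}) = ∅, so x is NOT a limit point.
  x = p96: open {p93, p95, p96, p97} ∋ x has {p93, p95, p96, p97} ∩ (A ∖ {p96}) = ∅, so x is NOT a limit point.
  x = p97: open {p95, p97} ∋ x has {p95, p97} ∩ (A ∖ {p97}) = ∅, so x is NOT a limit point.
Collecting: A' = {p93}.


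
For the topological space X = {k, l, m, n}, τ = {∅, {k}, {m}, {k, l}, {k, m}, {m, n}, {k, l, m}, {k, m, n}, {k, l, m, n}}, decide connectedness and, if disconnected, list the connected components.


(X, τ) is disconnected; components = [{k, l}, {m, n}].

Find clopen sets (U ∈ τ with X ∖ U ∈ τ):
  U = ∅, X ∖ U = {k, l, m, n} — both open, so U is clopen.
  U = {k, l}, X ∖ U = {m, n} — both open, so U is clopen.
  U = {m, n}, X ∖ U = {k, l} — both open, so U is clopen.
  U = {k, l, m, n}, X ∖ U = ∅ — both open, so U is clopen.
Nontrivial clopen(s) exist: e.g. {k, l}. So (X, τ) is disconnected.
Compute connected components by grouping points that agree on all clopens:
  component: {k, l}
  component: {m, n}


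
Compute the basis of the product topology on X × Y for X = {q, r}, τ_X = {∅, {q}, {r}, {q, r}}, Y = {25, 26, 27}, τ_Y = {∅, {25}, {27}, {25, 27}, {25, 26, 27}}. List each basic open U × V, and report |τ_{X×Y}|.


Basis B = {∅ × ∅, {q} × {25}, {q} × {27}, {r} × {25}, {r} × {27}, {q} × {25, 27}, {q, r} × {25}, {q, r} × {27}, {r} × {25, 27}, {q} × {25, 26, 27}, {r} × {25, 26, 27}, {q, r} × {25, 27}, {q, r} × {25, 26, 27}}; |τ_{X×Y}| = 25.

Enumerate products U × V with U ∈ τ_X, V ∈ τ_Y (deduplicated):
  ∅ × ∅ = {} (∅)
  {q} × {25} = {(q,25)}
  {q} × {27} = {(q,27)}
  {r} × {25} = {(r,25)}
  {r} × {27} = {(r,27)}
  {q} × {25, 27} = {(q,25), (q,27)}
  {q, r} × {25} = {(q,25), (r,25)}
  {q, r} × {27} = {(q,27), (r,27)}
  {r} × {25, 27} = {(r,25), (r,27)}
  {q} × {25, 26, 27} = {(q,25), (q,26), (q,27)}
  {r} × {25, 26, 27} = {(r,25), (r,26), (r,27)}
  {q, r} × {25, 27} = {(q,25), (q,27), (r,25), (r,27)}
  {q, r} × {25, 26, 27} = {(q,25), (q,26), (q,27), (r,25), (r,26), (r,27)}
These 13 distinct sets form the basis B.
Close under arbitrary unions to get τ_{X×Y}; counting gives |τ_{X×Y}| = 25.


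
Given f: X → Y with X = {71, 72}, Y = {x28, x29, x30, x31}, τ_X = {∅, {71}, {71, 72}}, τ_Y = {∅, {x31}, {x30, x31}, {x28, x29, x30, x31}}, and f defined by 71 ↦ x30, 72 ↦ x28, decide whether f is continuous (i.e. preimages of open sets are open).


f IS continuous.

Compute f^{-1}(U) for each U ∈ τ_Y:
  U = ∅: f^{-1}(U) = ∅ ∈ τ_X ✓.
  U = {x31}: f^{-1}(U) = ∅ ∈ τ_X ✓.
  U = {x30, x31}: f^{-1}(U) = {71} ∈ τ_X ✓.
  U = {x28, x29, x30, x31}: f^{-1}(U) = {71, 72} ∈ τ_X ✓.
Every preimage lies in τ_X, so f IS continuous.


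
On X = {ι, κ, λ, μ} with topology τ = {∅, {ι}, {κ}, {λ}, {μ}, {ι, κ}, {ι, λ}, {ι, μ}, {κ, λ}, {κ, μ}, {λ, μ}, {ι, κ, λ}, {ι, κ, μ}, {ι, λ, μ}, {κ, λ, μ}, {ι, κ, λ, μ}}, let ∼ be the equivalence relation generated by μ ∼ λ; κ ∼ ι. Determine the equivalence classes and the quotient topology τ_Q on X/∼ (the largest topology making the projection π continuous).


X/∼ = {[ι=κ], [λ=μ]}; |τ_Q| = 4.

Equivalence classes: [ι=κ], [λ=μ].
Quotient map π: X → X/∼ sends ι ↦ [ι=κ], κ ↦ [ι=κ], λ ↦ [λ=μ], μ ↦ [λ=μ].
For each subset V ⊆ X/∼, compute π^{-1}(V) ⊆ X and check whether π^{-1}(V) ∈ τ. V is open in τ_Q iff π^{-1}(V) ∈ τ.
  V = {}: π^{-1}(V) = ∅ ∈ τ ✓.
  V = {[ι=κ]}: π^{-1}(V) = {ι, κ} ∈ τ ✓.
  V = {[λ=μ]}: π^{-1}(V) = {λ, μ} ∈ τ ✓.
  V = {[ι=κ], [λ=μ]}: π^{-1}(V) = {ι, κ, λ, μ} ∈ τ ✓.
Open sets in the quotient: τ_Q = {{}, {[ι=κ]}, {[λ=μ]}, {[ι=κ], [λ=μ]}} (4 elements).


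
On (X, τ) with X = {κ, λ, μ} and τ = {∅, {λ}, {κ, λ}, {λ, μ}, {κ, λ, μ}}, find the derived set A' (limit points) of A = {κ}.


A' = ∅

For each x ∈ X, list the open sets U ∈ τ with x ∈ U, then check whether U ∩ (A ∖ {x}) ≠ ∅ for every such U.
  x = κ: open {κ, λ} ∋ x has {κ, λ} ∩ (A ∖ {κ}) = ∅, so x is NOT a limit point.
  x = λ: open {λ} ∋ x has {λ} ∩ (A ∖ {λ}) = ∅, so x is NOT a limit point.
  x = μ: open {λ, μ} ∋ x has {λ, μ} ∩ (A ∖ {μ}) = ∅, so x is NOT a limit point.
Collecting: A' = ∅.


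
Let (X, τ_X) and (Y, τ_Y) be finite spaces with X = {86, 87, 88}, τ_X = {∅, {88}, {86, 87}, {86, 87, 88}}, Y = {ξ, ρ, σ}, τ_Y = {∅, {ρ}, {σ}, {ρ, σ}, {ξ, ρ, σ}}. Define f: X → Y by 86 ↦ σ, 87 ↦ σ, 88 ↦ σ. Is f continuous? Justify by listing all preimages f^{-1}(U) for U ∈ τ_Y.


f IS continuous.

Compute f^{-1}(U) for each U ∈ τ_Y:
  U = ∅: f^{-1}(U) = ∅ ∈ τ_X ✓.
  U = {ρ}: f^{-1}(U) = ∅ ∈ τ_X ✓.
  U = {σ}: f^{-1}(U) = {86, 87, 88} ∈ τ_X ✓.
  U = {ρ, σ}: f^{-1}(U) = {86, 87, 88} ∈ τ_X ✓.
  U = {ξ, ρ, σ}: f^{-1}(U) = {86, 87, 88} ∈ τ_X ✓.
Every preimage lies in τ_X, so f IS continuous.


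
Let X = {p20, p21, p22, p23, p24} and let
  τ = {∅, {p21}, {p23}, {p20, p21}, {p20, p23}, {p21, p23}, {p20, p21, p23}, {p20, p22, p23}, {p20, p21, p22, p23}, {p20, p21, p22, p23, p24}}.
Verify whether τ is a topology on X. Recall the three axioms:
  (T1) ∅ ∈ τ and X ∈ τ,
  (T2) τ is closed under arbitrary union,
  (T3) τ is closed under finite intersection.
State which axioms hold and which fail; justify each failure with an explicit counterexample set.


τ is NOT a topology on X.

Axiom (T1): ∅ ∈ τ? Yes; X ∈ τ? Yes.
Axiom (T2/T3): check pairwise unions and intersections of members of τ.
Counterexample for (T3): {p20, p21} ∩ {p20, p23} = {p20} ∉ τ. Therefore τ is NOT a topology.


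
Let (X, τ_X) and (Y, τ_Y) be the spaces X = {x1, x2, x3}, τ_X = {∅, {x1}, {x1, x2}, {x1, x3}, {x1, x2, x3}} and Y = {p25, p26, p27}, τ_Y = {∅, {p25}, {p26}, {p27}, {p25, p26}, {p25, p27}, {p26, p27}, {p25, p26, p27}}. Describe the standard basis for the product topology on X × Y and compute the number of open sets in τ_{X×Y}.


Basis B = {∅ × ∅, {x1} × {p25}, {x1} × {p26}, {x1} × {p27}, {x1} × {p25, p26}, {x1} × {p25, p27}, {x1, x2} × {p25}, {x1, x3} × {p25}, {x1} × {p26, p27}, {x1, x2} × {p26}, {x1, x3} × {p26}, {x1, x2} × {p27}, {x1, x3} × {p27}, {x1} × {p25, p26, p27}, {x1, x2, x3} × {p25}, {x1, x2, x3} × {p26}, {x1, x2, x3} × {p27}, {x1, x2} × {p25, p26}, {x1, x3} × {p25, p26}, {x1, x2} × {p25, p27}, {x1, x3} × {p25, p27}, {x1, x2} × {p26, p27}, {x1, x3} × {p26, p27}, {x1, x2} × {p25, p26, p27}, {x1, x3} × {p25, p26, p27}, {x1, x2, x3} × {p25, p26}, {x1, x2, x3} × {p25, p27}, {x1, x2, x3} × {p26, p27}, {x1, x2, x3} × {p25, p26, p27}}; |τ_{X×Y}| = 125.

Enumerate products U × V with U ∈ τ_X, V ∈ τ_Y (deduplicated):
  ∅ × ∅ = {} (∅)
  {x1} × {p25} = {(x1,p25)}
  {x1} × {p26} = {(x1,p26)}
  {x1} × {p27} = {(x1,p27)}
  {x1} × {p25, p26} = {(x1,p25), (x1,p26)}
  {x1} × {p25, p27} = {(x1,p25), (x1,p27)}
  {x1, x2} × {p25} = {(x1,p25), (x2,p25)}
  {x1, x3} × {p25} = {(x1,p25), (x3,p25)}
  {x1} × {p26, p27} = {(x1,p26), (x1,p27)}
  {x1, x2} × {p26} = {(x1,p26), (x2,p26)}
  {x1, x3} × {p26} = {(x1,p26), (x3,p26)}
  {x1, x2} × {p27} = {(x1,p27), (x2,p27)}
  {x1, x3} × {p27} = {(x1,p27), (x3,p27)}
  {x1} × {p25, p26, p27} = {(x1,p25), (x1,p26), (x1,p27)}
  {x1, x2, x3} × {p25} = {(x1,p25), (x2,p25), (x3,p25)}
  {x1, x2, x3} × {p26} = {(x1,p26), (x2,p26), (x3,p26)}
  {x1, x2, x3} × {p27} = {(x1,p27), (x2,p27), (x3,p27)}
  {x1, x2} × {p25, p26} = {(x1,p25), (x1,p26), (x2,p25), (x2,p26)}
  {x1, x3} × {p25, p26} = {(x1,p25), (x1,p26), (x3,p25), (x3,p26)}
  {x1, x2} × {p25, p27} = {(x1,p25), (x1,p27), (x2,p25), (x2,p27)}
  {x1, x3} × {p25, p27} = {(x1,p25), (x1,p27), (x3,p25), (x3,p27)}
  {x1, x2} × {p26, p27} = {(x1,p26), (x1,p27), (x2,p26), (x2,p27)}
  {x1, x3} × {p26, p27} = {(x1,p26), (x1,p27), (x3,p26), (x3,p27)}
  {x1, x2} × {p25, p26, p27} = {(x1,p25), (x1,p26), (x1,p27), (x2,p25), (x2,p26), (x2,p27)}
  {x1, x3} × {p25, p26, p27} = {(x1,p25), (x1,p26), (x1,p27), (x3,p25), (x3,p26), (x3,p27)}
  {x1, x2, x3} × {p25, p26} = {(x1,p25), (x1,p26), (x2,p25), (x2,p26), (x3,p25), (x3,p26)}
  {x1, x2, x3} × {p25, p27} = {(x1,p25), (x1,p27), (x2,p25), (x2,p27), (x3,p25), (x3,p27)}
  {x1, x2, x3} × {p26, p27} = {(x1,p26), (x1,p27), (x2,p26), (x2,p27), (x3,p26), (x3,p27)}
  {x1, x2, x3} × {p25, p26, p27} = {(x1,p25), (x1,p26), (x1,p27), (x2,p25), (x2,p26), (x2,p27), (x3,p25), (x3,p26), (x3,p27)}
These 29 distinct sets form the basis B.
Close under arbitrary unions to get τ_{X×Y}; counting gives |τ_{X×Y}| = 125.


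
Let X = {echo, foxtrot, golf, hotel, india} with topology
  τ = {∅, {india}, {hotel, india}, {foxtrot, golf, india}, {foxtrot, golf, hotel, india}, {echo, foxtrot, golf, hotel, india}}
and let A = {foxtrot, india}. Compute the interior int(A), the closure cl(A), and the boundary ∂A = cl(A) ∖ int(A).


int(A) = {india}, cl(A) = {echo, foxtrot, golf, hotel, india}, ∂A = {echo, foxtrot, golf, hotel}.

Closed sets in (X, τ) are complements of opens:
  closed(X, τ) = {∅, {echo}, {echo, hotel}, {echo, foxtrot, golf}, {echo, foxtrot, golf, hotel}, {echo, foxtrot, golf, hotel, india}}.
int(A) = ⋃ {U ∈ τ : U ⊆ A}. Opens contained in A: ∅, {india}.
Taking the union of these: int(A) = {india}.
cl(A) = ⋂ {C closed : A ⊆ C}. Closed sets containing A: {echo, foxtrot, golf, hotel, india}.
Intersecting these: cl(A) = {echo, foxtrot, golf, hotel, india}.
∂A = cl(A) ∖ int(A) = {echo, foxtrot, golf, hotel, india} ∖ {india} = {echo, foxtrot, golf, hotel}.


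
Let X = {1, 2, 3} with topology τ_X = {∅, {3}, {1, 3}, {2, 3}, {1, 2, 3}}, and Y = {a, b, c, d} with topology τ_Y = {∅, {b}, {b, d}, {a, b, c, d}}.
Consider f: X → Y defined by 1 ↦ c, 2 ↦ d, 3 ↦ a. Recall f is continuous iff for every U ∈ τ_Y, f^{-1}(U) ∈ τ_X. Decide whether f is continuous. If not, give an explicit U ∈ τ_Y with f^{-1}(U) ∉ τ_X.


f is NOT continuous.

Compute f^{-1}(U) for each U ∈ τ_Y:
  U = ∅: f^{-1}(U) = ∅ ∈ τ_X ✓.
  U = {b}: f^{-1}(U) = ∅ ∈ τ_X ✓.
  U = {b, d}: f^{-1}(U) = {2} ∉ τ_X ✗.
  U = {a, b, c, d}: f^{-1}(U) = {1, 2, 3} ∈ τ_X ✓.
Found U = {b, d} with f^{-1}(U) = {2} not in τ_X. Therefore f is NOT continuous.


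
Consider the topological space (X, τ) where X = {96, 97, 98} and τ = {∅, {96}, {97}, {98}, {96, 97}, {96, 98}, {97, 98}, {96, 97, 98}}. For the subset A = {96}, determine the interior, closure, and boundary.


int(A) = {96}, cl(A) = {96}, ∂A = ∅.

Closed sets in (X, τ) are complements of opens:
  closed(X, τ) = {∅, {96}, {97}, {98}, {96, 97}, {96, 98}, {97, 98}, {96, 97, 98}}.
int(A) = ⋃ {U ∈ τ : U ⊆ A}. Opens contained in A: ∅, {96}.
Taking the union of these: int(A) = {96}.
cl(A) = ⋂ {C closed : A ⊆ C}. Closed sets containing A: {96}, {96, 97}, {96, 98}, {96, 97, 98}.
Intersecting these: cl(A) = {96}.
∂A = cl(A) ∖ int(A) = {96} ∖ {96} = ∅.


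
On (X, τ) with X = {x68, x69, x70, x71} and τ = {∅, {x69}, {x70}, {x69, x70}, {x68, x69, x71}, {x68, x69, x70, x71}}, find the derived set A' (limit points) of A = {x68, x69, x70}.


A' = {x68, x71}

For each x ∈ X, list the open sets U ∈ τ with x ∈ U, then check whether U ∩ (A ∖ {x}) ≠ ∅ for every such U.
  x = x68: opens ∋ x are {x68, x69, x71}, {x68, x69, x70, x71}; each meets A ∖ {x68}, so x IS a limit point.
  x = x69: open {x69} ∋ x has {x69} ∩ (A ∖ {x69}) = ∅, so x is NOT a limit point.
  x = x70: open {x70} ∋ x has {x70} ∩ (A ∖ {x70}) = ∅, so x is NOT a limit point.
  x = x71: opens ∋ x are {x68, x69, x71}, {x68, x69, x70, x71}; each meets A ∖ {x71}, so x IS a limit point.
Collecting: A' = {x68, x71}.


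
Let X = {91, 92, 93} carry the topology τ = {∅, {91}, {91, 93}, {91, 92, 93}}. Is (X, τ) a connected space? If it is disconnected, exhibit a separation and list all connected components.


(X, τ) is connected.

Find clopen sets (U ∈ τ with X ∖ U ∈ τ):
  U = ∅, X ∖ U = {91, 92, 93} — both open, so U is clopen.
  U = {91, 92, 93}, X ∖ U = ∅ — both open, so U is clopen.
Only trivial clopens (∅ and X) exist, so (X, τ) is connected.
Compute connected components by grouping points that agree on all clopens:
  component: {91, 92, 93}


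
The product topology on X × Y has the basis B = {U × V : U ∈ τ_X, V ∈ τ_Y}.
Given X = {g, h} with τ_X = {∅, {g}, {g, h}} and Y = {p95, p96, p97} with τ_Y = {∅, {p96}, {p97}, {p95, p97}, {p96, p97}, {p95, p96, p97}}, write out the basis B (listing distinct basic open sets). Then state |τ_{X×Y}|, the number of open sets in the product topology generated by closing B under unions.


Basis B = {∅ × ∅, {g} × {p96}, {g} × {p97}, {g} × {p95, p97}, {g} × {p96, p97}, {g, h} × {p96}, {g, h} × {p97}, {g} × {p95, p96, p97}, {g, h} × {p95, p97}, {g, h} × {p96, p97}, {g, h} × {p95, p96, p97}}; |τ_{X×Y}| = 18.

Enumerate products U × V with U ∈ τ_X, V ∈ τ_Y (deduplicated):
  ∅ × ∅ = {} (∅)
  {g} × {p96} = {(g,p96)}
  {g} × {p97} = {(g,p97)}
  {g} × {p95, p97} = {(g,p95), (g,p97)}
  {g} × {p96, p97} = {(g,p96), (g,p97)}
  {g, h} × {p96} = {(g,p96), (h,p96)}
  {g, h} × {p97} = {(g,p97), (h,p97)}
  {g} × {p95, p96, p97} = {(g,p95), (g,p96), (g,p97)}
  {g, h} × {p95, p97} = {(g,p95), (g,p97), (h,p95), (h,p97)}
  {g, h} × {p96, p97} = {(g,p96), (g,p97), (h,p96), (h,p97)}
  {g, h} × {p95, p96, p97} = {(g,p95), (g,p96), (g,p97), (h,p95), (h,p96), (h,p97)}
These 11 distinct sets form the basis B.
Close under arbitrary unions to get τ_{X×Y}; counting gives |τ_{X×Y}| = 18.


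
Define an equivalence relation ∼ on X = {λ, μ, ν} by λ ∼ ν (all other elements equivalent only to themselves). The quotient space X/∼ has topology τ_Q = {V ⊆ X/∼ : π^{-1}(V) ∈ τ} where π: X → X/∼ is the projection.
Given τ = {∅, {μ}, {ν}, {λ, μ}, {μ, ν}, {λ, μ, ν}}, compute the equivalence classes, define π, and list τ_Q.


X/∼ = {[λ=ν], [μ]}; |τ_Q| = 3.

Equivalence classes: [λ=ν], [μ].
Quotient map π: X → X/∼ sends λ ↦ [λ=ν], μ ↦ [μ], ν ↦ [λ=ν].
For each subset V ⊆ X/∼, compute π^{-1}(V) ⊆ X and check whether π^{-1}(V) ∈ τ. V is open in τ_Q iff π^{-1}(V) ∈ τ.
  V = {}: π^{-1}(V) = ∅ ∈ τ ✓.
  V = {[λ=ν]}: π^{-1}(V) = {λ, ν} ∉ τ ✗.
  V = {[μ]}: π^{-1}(V) = {μ} ∈ τ ✓.
  V = {[λ=ν], [μ]}: π^{-1}(V) = {λ, μ, ν} ∈ τ ✓.
Open sets in the quotient: τ_Q = {{}, {[μ]}, {[λ=ν], [μ]}} (3 elements).


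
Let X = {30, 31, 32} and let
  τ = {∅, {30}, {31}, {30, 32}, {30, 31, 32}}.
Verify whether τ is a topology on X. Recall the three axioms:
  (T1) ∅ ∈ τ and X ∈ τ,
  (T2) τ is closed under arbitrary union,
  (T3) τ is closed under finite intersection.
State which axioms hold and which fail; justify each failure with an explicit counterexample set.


τ is NOT a topology on X.

Axiom (T1): ∅ ∈ τ? Yes; X ∈ τ? Yes.
Axiom (T2/T3): check pairwise unions and intersections of members of τ.
Counterexample for (T2): {30} ∪ {31} = {30, 31} ∉ τ. Therefore τ is NOT a topology.


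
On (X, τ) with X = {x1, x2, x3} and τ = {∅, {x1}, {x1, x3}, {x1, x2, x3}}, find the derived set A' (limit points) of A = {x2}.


A' = ∅

For each x ∈ X, list the open sets U ∈ τ with x ∈ U, then check whether U ∩ (A ∖ {x}) ≠ ∅ for every such U.
  x = x1: open {x1} ∋ x has {x1} ∩ (A ∖ {x1}) = ∅, so x is NOT a limit point.
  x = x2: open {x1, x2, x3} ∋ x has {x1, x2, x3} ∩ (A ∖ {x2}) = ∅, so x is NOT a limit point.
  x = x3: open {x1, x3} ∋ x has {x1, x3} ∩ (A ∖ {x3}) = ∅, so x is NOT a limit point.
Collecting: A' = ∅.


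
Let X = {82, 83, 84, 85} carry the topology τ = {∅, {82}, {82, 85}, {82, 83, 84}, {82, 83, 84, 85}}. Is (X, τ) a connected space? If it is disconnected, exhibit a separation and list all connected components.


(X, τ) is connected.

Find clopen sets (U ∈ τ with X ∖ U ∈ τ):
  U = ∅, X ∖ U = {82, 83, 84, 85} — both open, so U is clopen.
  U = {82, 83, 84, 85}, X ∖ U = ∅ — both open, so U is clopen.
Only trivial clopens (∅ and X) exist, so (X, τ) is connected.
Compute connected components by grouping points that agree on all clopens:
  component: {82, 83, 84, 85}


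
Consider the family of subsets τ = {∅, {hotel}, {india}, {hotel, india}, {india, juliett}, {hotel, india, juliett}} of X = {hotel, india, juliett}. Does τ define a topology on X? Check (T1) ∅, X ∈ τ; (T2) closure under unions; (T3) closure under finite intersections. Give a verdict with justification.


τ IS a topology on X.

Axiom (T1): ∅ ∈ τ? Yes; X ∈ τ? Yes.
Axiom (T2/T3): check pairwise unions and intersections of members of τ.
All pairwise intersections and unions checked — each lies in τ. Therefore τ satisfies (T1), (T2), (T3): it IS a topology on X.
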